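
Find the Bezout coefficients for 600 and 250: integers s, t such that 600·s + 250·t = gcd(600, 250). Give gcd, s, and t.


Euclidean algorithm on (600, 250) — divide until remainder is 0:
  600 = 2 · 250 + 100
  250 = 2 · 100 + 50
  100 = 2 · 50 + 0
gcd(600, 250) = 50.
Track Bezout coefficients alongside the remainders: start with r₀ = 600 = a·1 + b·0 (s = 1, t = 0) and r₁ = 250 = a·0 + b·1 (s = 0, t = 1); each new remainder r_{k+1} = r_{k-1} − q_k·r_k inherits s_{k+1} = s_{k-1} − q_k·s_k, t_{k+1} = t_{k-1} − q_k·t_k, so r_k = a·s_k + b·t_k at every step:
  q = 2: r = 100, s = 1 − 2·0 = 1, t = 0 − 2·1 = -2  (check: 600·1 + 250·(-2) = 100)
  q = 2: r = 50, s = 0 − 2·1 = -2, t = 1 − 2·(-2) = 5  (check: 600·(-2) + 250·5 = 50)
The row with r = 50 (the gcd) gives the Bezout coefficients s = -2, t = 5.
Result: 600 · (-2) + 250 · (5) = 50.

gcd(600, 250) = 50; s = -2, t = 5 (check: 600·(-2) + 250·5 = 50).


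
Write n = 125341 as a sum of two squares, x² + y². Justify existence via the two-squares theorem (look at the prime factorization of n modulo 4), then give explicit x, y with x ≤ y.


Step 1: Factor n = 125341 = 17 · 73 · 101.
Step 2: Check the mod-4 condition on each prime factor: 17 ≡ 1 (mod 4), exponent 1; 73 ≡ 1 (mod 4), exponent 1; 101 ≡ 1 (mod 4), exponent 1.
All primes ≡ 3 (mod 4) appear to even exponent (or don't appear), so by the two-squares theorem n IS expressible as a sum of two squares.
Step 3: Build a representation. Here n = 17 · 73 · 101 is a product of primes ≡ 1 (mod 4). Each prime p ≡ 1 (mod 4) is itself a sum of two squares; find a² by testing p − a² for a perfect square:
  17: 17 − 1² = 16 = 4² ⇒ 17 = 1² + 4².
  73: 73 − 1² = 72, 73 − 2² = 69, 73 − 3² = 64 = 8² ⇒ 73 = 3² + 8².
  101: 101 − 1² = 100 = 10² ⇒ 101 = 1² + 10².
  Combine using the Brahmagupta–Fibonacci identity (a² + b²)(c² + d²) = (ac − bd)² + (ad + bc)² = (ac + bd)² + (ad − bc)²:
  17 · 73 = 1241: from (1² + 4²)(3² + 8²), take (1·3 − 4·8, 1·8 + 4·3) = (3 − 32, 8 + 12) = (-29, 20); dropping signs (only squares matter) gives (29, 20); check 29² + 20² = 841 + 400 = 1241 ✓.
  1241 · 101 = 125341: from (29² + 20²)(1² + 10²), take (29·1 − 20·10, 29·10 + 20·1) = (29 − 200, 290 + 20) = (-171, 310); dropping signs (only squares matter) gives (171, 310); check 171² + 310² = 29241 + 96100 = 125341 ✓.
Step 4: Order so x ≤ y and verify: 171² + 310² = 29241 + 96100 = 125341 = n. ✓

n = 125341 = 171² + 310² (one valid representation with x ≤ y).


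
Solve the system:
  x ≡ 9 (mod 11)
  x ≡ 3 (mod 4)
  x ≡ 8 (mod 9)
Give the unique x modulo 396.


Moduli 11, 4, 9 are pairwise coprime; by CRT there is a unique solution modulo M = 11 · 4 · 9 = 396.
Solve pairwise, accumulating the modulus:
  Start with x ≡ 9 (mod 11).
  Combine with x ≡ 3 (mod 4): since gcd(11, 4) = 1, we get a unique residue mod 44.
    Write x = 9 + 11·t and substitute into x ≡ 3 (mod 4): 11·t ≡ 3 − 9 = -6 (mod 4).
    Reduce coefficients mod 4: 3·t ≡ 2 (mod 4).
    The inverse of 3 mod 4 is 3 (since 3·3 = 9 = 2·4 + 1), so t ≡ 3·2 = 6 ≡ 2 (mod 4).
    Then x = 9 + 11·2 = 31, valid modulo lcm(11, 4) = 44: x ≡ 31 (mod 44).
  Combine with x ≡ 8 (mod 9): since gcd(44, 9) = 1, we get a unique residue mod 396.
    Write x = 31 + 44·t and substitute into x ≡ 8 (mod 9): 44·t ≡ 8 − 31 = -23 (mod 9).
    Reduce coefficients mod 9: 8·t ≡ 4 (mod 9).
    The inverse of 8 mod 9 is 8 (since 8·8 = 64 = 7·9 + 1), so t ≡ 8·4 = 32 ≡ 5 (mod 9).
    Then x = 31 + 44·5 = 251, valid modulo lcm(44, 9) = 396: x ≡ 251 (mod 396).
Verify: 251 mod 11 = 9 ✓, 251 mod 4 = 3 ✓, 251 mod 9 = 8 ✓.

x ≡ 251 (mod 396).


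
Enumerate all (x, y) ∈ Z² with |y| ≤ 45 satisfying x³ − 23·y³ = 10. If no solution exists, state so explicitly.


The equation is x³ - 23y³ = 10. For fixed y, x³ = 23·y³ + 10, so a solution requires the RHS to be a perfect cube.
Strategy: iterate y from -45 to 45, compute RHS = 23·y³ + 10, and check whether it is a (positive or negative) perfect cube.
Check small values of y:
  y = 0: RHS = 10 is not a perfect cube.
  y = 1: RHS = 33 is not a perfect cube.
  y = -1: RHS = -13 is not a perfect cube.
  y = 2: RHS = 194 is not a perfect cube.
  y = -2: RHS = -174 is not a perfect cube.
  y = 3: RHS = 631 is not a perfect cube.
  y = -3: RHS = -611 is not a perfect cube.
Continuing the search up to |y| = 45 finds no solutions either.
No (x, y) in the scanned range satisfies the equation.

No integer solutions with |y| ≤ 45.


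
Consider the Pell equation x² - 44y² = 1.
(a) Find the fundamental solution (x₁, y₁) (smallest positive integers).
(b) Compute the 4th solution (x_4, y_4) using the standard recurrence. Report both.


Step 1: Find the fundamental solution (x₁, y₁) of x² - 44y² = 1.
  Expand √44 as a continued fraction. a₀ = ⌊√44⌋ = 6; iterate m_{k+1} = d_k·a_k − m_k, d_{k+1} = (44 − m_{k+1}²)/d_k, a_{k+1} = ⌊(a₀ + m_{k+1})/d_{k+1}⌋ (starting m₀ = 0, d₀ = 1), with convergents p_k = a_k·p_{k-1} + p_{k-2}, q_k = a_k·q_{k-1} + q_{k-2} (p₋₁ = 1, q₋₁ = 0):
  k = 0: a₀ = 6; p₀/q₀ = 6/1; p₀² − 44·q₀² = 36 − 44 = -8.
  k = 1: m = 6, d = 8, a = ⌊(6 + 6)/8⌋ = 1; p/q = (1·6 + 1)/(1·1 + 0) = 7/1; p² − 44·q² = 49 − 44 = 5.
  k = 2: m = 2, d = 5, a = ⌊(6 + 2)/5⌋ = 1; p/q = (1·7 + 6)/(1·1 + 1) = 13/2; p² − 44·q² = 169 − 176 = -7.
  k = 3: m = 3, d = 7, a = ⌊(6 + 3)/7⌋ = 1; p/q = (1·13 + 7)/(1·2 + 1) = 20/3; p² − 44·q² = 400 − 396 = 4.
  k = 4: m = 4, d = 4, a = ⌊(6 + 4)/4⌋ = 2; p/q = (2·20 + 13)/(2·3 + 2) = 53/8; p² − 44·q² = 2809 − 2816 = -7.
  k = 5: m = 4, d = 7, a = ⌊(6 + 4)/7⌋ = 1; p/q = (1·53 + 20)/(1·8 + 3) = 73/11; p² − 44·q² = 5329 − 5324 = 5.
  k = 6: m = 3, d = 5, a = ⌊(6 + 3)/5⌋ = 1; p/q = (1·73 + 53)/(1·11 + 8) = 126/19; p² − 44·q² = 15876 − 15884 = -8.
  k = 7: m = 2, d = 8, a = ⌊(6 + 2)/8⌋ = 1; p/q = (1·126 + 73)/(1·19 + 11) = 199/30; p² − 44·q² = 39601 − 39600 = 1.
  The first convergent with p² − 44·q² = 1 gives the fundamental solution (x₁, y₁) = (199, 30).
Step 2: Apply the recurrence (x_{n+1}, y_{n+1}) = (x₁x_n + 44y₁y_n, x₁y_n + y₁x_n) repeatedly.
  From (x_1, y_1) = (199, 30): x_2 = 199·199 + 44·30·30 = 79201; y_2 = 199·30 + 30·199 = 11940.
  From (x_2, y_2) = (79201, 11940): x_3 = 199·79201 + 44·30·11940 = 31521799; y_3 = 199·11940 + 30·79201 = 4752090.
  From (x_3, y_3) = (31521799, 4752090): x_4 = 199·31521799 + 44·30·4752090 = 12545596801; y_4 = 199·4752090 + 30·31521799 = 1891319880.
Step 3: Verify x_4² - 44·y_4² = 157391999093261433601 - 157391999093261433600 = 1 (should be 1). ✓

(x_1, y_1) = (199, 30); (x_4, y_4) = (12545596801, 1891319880).


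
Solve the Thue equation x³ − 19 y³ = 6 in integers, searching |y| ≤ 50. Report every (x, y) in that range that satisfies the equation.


The equation is x³ - 19y³ = 6. For fixed y, x³ = 19·y³ + 6, so a solution requires the RHS to be a perfect cube.
Strategy: iterate y from -50 to 50, compute RHS = 19·y³ + 6, and check whether it is a (positive or negative) perfect cube.
Check small values of y:
  y = 0: RHS = 6 is not a perfect cube.
  y = 1: RHS = 25 is not a perfect cube.
  y = -1: RHS = -13 is not a perfect cube.
  y = 2: RHS = 158 is not a perfect cube.
  y = -2: RHS = -146 is not a perfect cube.
  y = 3: RHS = 519 is not a perfect cube.
  y = -3: RHS = -507 is not a perfect cube.
Continuing the search up to |y| = 50 finds no solutions either.
No (x, y) in the scanned range satisfies the equation.

No integer solutions with |y| ≤ 50.


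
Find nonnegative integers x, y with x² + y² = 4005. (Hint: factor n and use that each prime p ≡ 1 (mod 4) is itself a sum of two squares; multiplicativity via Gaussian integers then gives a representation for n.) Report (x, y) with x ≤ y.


Step 1: Factor n = 4005 = 3^2 · 5 · 89.
Step 2: Check the mod-4 condition on each prime factor: 3 ≡ 3 (mod 4), exponent 2 (must be even); 5 ≡ 1 (mod 4), exponent 1; 89 ≡ 1 (mod 4), exponent 1.
All primes ≡ 3 (mod 4) appear to even exponent (or don't appear), so by the two-squares theorem n IS expressible as a sum of two squares.
Step 3: Build a representation. Group n = k² · m with k = 3 and m = 5 · 89 = 445 (a product of primes ≡ 1 (mod 4)); a representation of m scales to one of n via (k·x)² + (k·y)² = k²(x² + y²). Each prime p ≡ 1 (mod 4) is itself a sum of two squares; find a² by testing p − a² for a perfect square:
  5: 5 − 1² = 4 = 2² ⇒ 5 = 1² + 2².
  89: 89 − 1² = 88, 89 − 2² = 85, 89 − 3² = 80, 89 − 4² = 73, 89 − 5² = 64 = 8² ⇒ 89 = 5² + 8².
  Combine using the Brahmagupta–Fibonacci identity (a² + b²)(c² + d²) = (ac − bd)² + (ad + bc)² = (ac + bd)² + (ad − bc)²:
  5 · 89 = 445: from (1² + 2²)(5² + 8²), take (1·5 − 2·8, 1·8 + 2·5) = (5 − 16, 8 + 10) = (-11, 18); dropping signs (only squares matter) gives (11, 18); check 11² + 18² = 121 + 324 = 445 ✓.
  Scale by k = 3: (3·11, 3·18) = (33, 54).
Step 4: Order so x ≤ y and verify: 33² + 54² = 1089 + 2916 = 4005 = n. ✓

n = 4005 = 33² + 54² (one valid representation with x ≤ y).


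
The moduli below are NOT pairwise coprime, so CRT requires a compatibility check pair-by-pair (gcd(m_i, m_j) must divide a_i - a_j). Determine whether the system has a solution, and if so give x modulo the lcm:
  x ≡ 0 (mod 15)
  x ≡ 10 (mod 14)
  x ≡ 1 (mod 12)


Moduli 15, 14, 12 are not pairwise coprime, so CRT works modulo lcm(m_i) when all pairwise compatibility conditions hold.
Pairwise compatibility: gcd(m_i, m_j) must divide a_i - a_j for every pair.
Merge one congruence at a time:
  Start: x ≡ 0 (mod 15).
  Combine with x ≡ 10 (mod 14): gcd(15, 14) = 1; 10 - 0 = 10, which IS divisible by 1, so compatible.
    Write x = 0 + 15·t and substitute into x ≡ 10 (mod 14): 15·t ≡ 10 − 0 = 10 (mod 14).
    Reduce coefficients mod 14: 1·t ≡ 10 (mod 14).
    So t ≡ 10 (mod 14).
    Then x = 0 + 15·10 = 150, valid modulo lcm(15, 14) = 210: x ≡ 150 (mod 210).
  Combine with x ≡ 1 (mod 12): gcd(210, 12) = 6, and 1 - 150 = -149 is NOT divisible by 6.
    ⇒ system is inconsistent (no integer solution).

No solution (the system is inconsistent).


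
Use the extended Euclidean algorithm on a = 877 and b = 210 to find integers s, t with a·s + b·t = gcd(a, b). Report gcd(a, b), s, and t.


Euclidean algorithm on (877, 210) — divide until remainder is 0:
  877 = 4 · 210 + 37
  210 = 5 · 37 + 25
  37 = 1 · 25 + 12
  25 = 2 · 12 + 1
  12 = 12 · 1 + 0
gcd(877, 210) = 1.
Track Bezout coefficients alongside the remainders: start with r₀ = 877 = a·1 + b·0 (s = 1, t = 0) and r₁ = 210 = a·0 + b·1 (s = 0, t = 1); each new remainder r_{k+1} = r_{k-1} − q_k·r_k inherits s_{k+1} = s_{k-1} − q_k·s_k, t_{k+1} = t_{k-1} − q_k·t_k, so r_k = a·s_k + b·t_k at every step:
  q = 4: r = 37, s = 1 − 4·0 = 1, t = 0 − 4·1 = -4  (check: 877·1 + 210·(-4) = 37)
  q = 5: r = 25, s = 0 − 5·1 = -5, t = 1 − 5·(-4) = 21  (check: 877·(-5) + 210·21 = 25)
  q = 1: r = 12, s = 1 − 1·(-5) = 6, t = -4 − 1·21 = -25  (check: 877·6 + 210·(-25) = 12)
  q = 2: r = 1, s = -5 − 2·6 = -17, t = 21 − 2·(-25) = 71  (check: 877·(-17) + 210·71 = 1)
The row with r = 1 (the gcd) gives the Bezout coefficients s = -17, t = 71.
Result: 877 · (-17) + 210 · (71) = 1.

gcd(877, 210) = 1; s = -17, t = 71 (check: 877·(-17) + 210·71 = 1).


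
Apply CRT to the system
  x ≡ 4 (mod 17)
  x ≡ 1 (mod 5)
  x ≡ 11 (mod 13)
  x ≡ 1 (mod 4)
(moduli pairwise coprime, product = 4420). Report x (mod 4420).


Product of moduli M = 17 · 5 · 13 · 4 = 4420.
Merge one congruence at a time:
  Start: x ≡ 4 (mod 17).
  Combine with x ≡ 1 (mod 5); new modulus lcm = 85.
    Write x = 4 + 17·t and substitute into x ≡ 1 (mod 5): 17·t ≡ 1 − 4 = -3 (mod 5).
    Reduce coefficients mod 5: 2·t ≡ 2 (mod 5).
    The inverse of 2 mod 5 is 3 (since 2·3 = 6 = 1·5 + 1), so t ≡ 3·2 = 6 ≡ 1 (mod 5).
    Then x = 4 + 17·1 = 21, valid modulo lcm(17, 5) = 85: x ≡ 21 (mod 85).
  Combine with x ≡ 11 (mod 13); new modulus lcm = 1105.
    Write x = 21 + 85·t and substitute into x ≡ 11 (mod 13): 85·t ≡ 11 − 21 = -10 (mod 13).
    Reduce coefficients mod 13: 7·t ≡ 3 (mod 13).
    The inverse of 7 mod 13 is 2 (since 7·2 = 14 = 1·13 + 1), so t ≡ 2·3 = 6 ≡ 6 (mod 13).
    Then x = 21 + 85·6 = 531, valid modulo lcm(85, 13) = 1105: x ≡ 531 (mod 1105).
  Combine with x ≡ 1 (mod 4); new modulus lcm = 4420.
    Write x = 531 + 1105·t and substitute into x ≡ 1 (mod 4): 1105·t ≡ 1 − 531 = -530 (mod 4).
    Reduce coefficients mod 4: 1·t ≡ 2 (mod 4).
    So t ≡ 2 (mod 4).
    Then x = 531 + 1105·2 = 2741, valid modulo lcm(1105, 4) = 4420: x ≡ 2741 (mod 4420).
Verify against each original: 2741 mod 17 = 4, 2741 mod 5 = 1, 2741 mod 13 = 11, 2741 mod 4 = 1.

x ≡ 2741 (mod 4420).


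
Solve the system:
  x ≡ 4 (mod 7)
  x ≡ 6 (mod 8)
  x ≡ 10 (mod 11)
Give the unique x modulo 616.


Moduli 7, 8, 11 are pairwise coprime; by CRT there is a unique solution modulo M = 7 · 8 · 11 = 616.
Solve pairwise, accumulating the modulus:
  Start with x ≡ 4 (mod 7).
  Combine with x ≡ 6 (mod 8): since gcd(7, 8) = 1, we get a unique residue mod 56.
    Write x = 4 + 7·t and substitute into x ≡ 6 (mod 8): 7·t ≡ 6 − 4 = 2 (mod 8).
    The inverse of 7 mod 8 is 7 (since 7·7 = 49 = 6·8 + 1), so t ≡ 7·2 = 14 ≡ 6 (mod 8).
    Then x = 4 + 7·6 = 46, valid modulo lcm(7, 8) = 56: x ≡ 46 (mod 56).
  Combine with x ≡ 10 (mod 11): since gcd(56, 11) = 1, we get a unique residue mod 616.
    Write x = 46 + 56·t and substitute into x ≡ 10 (mod 11): 56·t ≡ 10 − 46 = -36 (mod 11).
    Reduce coefficients mod 11: 1·t ≡ 8 (mod 11).
    So t ≡ 8 (mod 11).
    Then x = 46 + 56·8 = 494, valid modulo lcm(56, 11) = 616: x ≡ 494 (mod 616).
Verify: 494 mod 7 = 4 ✓, 494 mod 8 = 6 ✓, 494 mod 11 = 10 ✓.

x ≡ 494 (mod 616).


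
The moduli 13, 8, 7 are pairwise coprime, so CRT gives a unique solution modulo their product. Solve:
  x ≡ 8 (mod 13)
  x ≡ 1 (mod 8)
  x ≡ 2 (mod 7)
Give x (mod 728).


Moduli 13, 8, 7 are pairwise coprime; by CRT there is a unique solution modulo M = 13 · 8 · 7 = 728.
Solve pairwise, accumulating the modulus:
  Start with x ≡ 8 (mod 13).
  Combine with x ≡ 1 (mod 8): since gcd(13, 8) = 1, we get a unique residue mod 104.
    Write x = 8 + 13·t and substitute into x ≡ 1 (mod 8): 13·t ≡ 1 − 8 = -7 (mod 8).
    Reduce coefficients mod 8: 5·t ≡ 1 (mod 8).
    The inverse of 5 mod 8 is 5 (since 5·5 = 25 = 3·8 + 1), so t ≡ 5·1 = 5 ≡ 5 (mod 8).
    Then x = 8 + 13·5 = 73, valid modulo lcm(13, 8) = 104: x ≡ 73 (mod 104).
  Combine with x ≡ 2 (mod 7): since gcd(104, 7) = 1, we get a unique residue mod 728.
    Write x = 73 + 104·t and substitute into x ≡ 2 (mod 7): 104·t ≡ 2 − 73 = -71 (mod 7).
    Reduce coefficients mod 7: 6·t ≡ 6 (mod 7).
    The inverse of 6 mod 7 is 6 (since 6·6 = 36 = 5·7 + 1), so t ≡ 6·6 = 36 ≡ 1 (mod 7).
    Then x = 73 + 104·1 = 177, valid modulo lcm(104, 7) = 728: x ≡ 177 (mod 728).
Verify: 177 mod 13 = 8 ✓, 177 mod 8 = 1 ✓, 177 mod 7 = 2 ✓.

x ≡ 177 (mod 728).


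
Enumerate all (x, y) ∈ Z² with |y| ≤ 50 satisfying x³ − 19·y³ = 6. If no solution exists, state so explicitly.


The equation is x³ - 19y³ = 6. For fixed y, x³ = 19·y³ + 6, so a solution requires the RHS to be a perfect cube.
Strategy: iterate y from -50 to 50, compute RHS = 19·y³ + 6, and check whether it is a (positive or negative) perfect cube.
Check small values of y:
  y = 0: RHS = 6 is not a perfect cube.
  y = 1: RHS = 25 is not a perfect cube.
  y = -1: RHS = -13 is not a perfect cube.
  y = 2: RHS = 158 is not a perfect cube.
  y = -2: RHS = -146 is not a perfect cube.
  y = 3: RHS = 519 is not a perfect cube.
  y = -3: RHS = -507 is not a perfect cube.
Continuing the search up to |y| = 50 finds no solutions either.
No (x, y) in the scanned range satisfies the equation.

No integer solutions with |y| ≤ 50.


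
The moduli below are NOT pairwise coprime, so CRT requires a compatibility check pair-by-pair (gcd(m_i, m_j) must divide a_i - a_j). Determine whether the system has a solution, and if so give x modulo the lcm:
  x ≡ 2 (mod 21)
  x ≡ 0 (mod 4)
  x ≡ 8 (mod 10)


Moduli 21, 4, 10 are not pairwise coprime, so CRT works modulo lcm(m_i) when all pairwise compatibility conditions hold.
Pairwise compatibility: gcd(m_i, m_j) must divide a_i - a_j for every pair.
Merge one congruence at a time:
  Start: x ≡ 2 (mod 21).
  Combine with x ≡ 0 (mod 4): gcd(21, 4) = 1; 0 - 2 = -2, which IS divisible by 1, so compatible.
    Write x = 2 + 21·t and substitute into x ≡ 0 (mod 4): 21·t ≡ 0 − 2 = -2 (mod 4).
    Reduce coefficients mod 4: 1·t ≡ 2 (mod 4).
    So t ≡ 2 (mod 4).
    Then x = 2 + 21·2 = 44, valid modulo lcm(21, 4) = 84: x ≡ 44 (mod 84).
  Combine with x ≡ 8 (mod 10): gcd(84, 10) = 2; 8 - 44 = -36, which IS divisible by 2, so compatible.
    Write x = 44 + 84·t and substitute into x ≡ 8 (mod 10): 84·t ≡ 8 − 44 = -36 (mod 10).
    Divide the congruence (and modulus) by g = 2: 42·t ≡ -18 (mod 5).
    Reduce coefficients mod 5: 2·t ≡ 2 (mod 5).
    The inverse of 2 mod 5 is 3 (since 2·3 = 6 = 1·5 + 1), so t ≡ 3·2 = 6 ≡ 1 (mod 5).
    Then x = 44 + 84·1 = 128, valid modulo lcm(84, 10) = 420: x ≡ 128 (mod 420).
Verify: 128 mod 21 = 2, 128 mod 4 = 0, 128 mod 10 = 8.

x ≡ 128 (mod 420).


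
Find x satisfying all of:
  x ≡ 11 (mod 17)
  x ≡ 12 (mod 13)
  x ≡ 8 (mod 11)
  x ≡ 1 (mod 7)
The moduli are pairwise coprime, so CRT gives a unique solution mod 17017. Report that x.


Product of moduli M = 17 · 13 · 11 · 7 = 17017.
Merge one congruence at a time:
  Start: x ≡ 11 (mod 17).
  Combine with x ≡ 12 (mod 13); new modulus lcm = 221.
    Write x = 11 + 17·t and substitute into x ≡ 12 (mod 13): 17·t ≡ 12 − 11 = 1 (mod 13).
    Reduce coefficients mod 13: 4·t ≡ 1 (mod 13).
    The inverse of 4 mod 13 is 10 (since 4·10 = 40 = 3·13 + 1), so t ≡ 10·1 = 10 ≡ 10 (mod 13).
    Then x = 11 + 17·10 = 181, valid modulo lcm(17, 13) = 221: x ≡ 181 (mod 221).
  Combine with x ≡ 8 (mod 11); new modulus lcm = 2431.
    Write x = 181 + 221·t and substitute into x ≡ 8 (mod 11): 221·t ≡ 8 − 181 = -173 (mod 11).
    Reduce coefficients mod 11: 1·t ≡ 3 (mod 11).
    So t ≡ 3 (mod 11).
    Then x = 181 + 221·3 = 844, valid modulo lcm(221, 11) = 2431: x ≡ 844 (mod 2431).
  Combine with x ≡ 1 (mod 7); new modulus lcm = 17017.
    Write x = 844 + 2431·t and substitute into x ≡ 1 (mod 7): 2431·t ≡ 1 − 844 = -843 (mod 7).
    Reduce coefficients mod 7: 2·t ≡ 4 (mod 7).
    The inverse of 2 mod 7 is 4 (since 2·4 = 8 = 1·7 + 1), so t ≡ 4·4 = 16 ≡ 2 (mod 7).
    Then x = 844 + 2431·2 = 5706, valid modulo lcm(2431, 7) = 17017: x ≡ 5706 (mod 17017).
Verify against each original: 5706 mod 17 = 11, 5706 mod 13 = 12, 5706 mod 11 = 8, 5706 mod 7 = 1.

x ≡ 5706 (mod 17017).


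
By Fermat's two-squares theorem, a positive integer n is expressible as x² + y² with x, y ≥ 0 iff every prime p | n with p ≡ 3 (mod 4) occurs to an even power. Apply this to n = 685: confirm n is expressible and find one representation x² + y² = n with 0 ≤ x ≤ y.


Step 1: Factor n = 685 = 5 · 137.
Step 2: Check the mod-4 condition on each prime factor: 5 ≡ 1 (mod 4), exponent 1; 137 ≡ 1 (mod 4), exponent 1.
All primes ≡ 3 (mod 4) appear to even exponent (or don't appear), so by the two-squares theorem n IS expressible as a sum of two squares.
Step 3: Build a representation. Here n = 5 · 137 is a product of primes ≡ 1 (mod 4). Each prime p ≡ 1 (mod 4) is itself a sum of two squares; find a² by testing p − a² for a perfect square:
  5: 5 − 1² = 4 = 2² ⇒ 5 = 1² + 2².
  137: 137 − 1² = 136, 137 − 2² = 133, 137 − 3² = 128, 137 − 4² = 121 = 11² ⇒ 137 = 4² + 11².
  Combine using the Brahmagupta–Fibonacci identity (a² + b²)(c² + d²) = (ac − bd)² + (ad + bc)² = (ac + bd)² + (ad − bc)²:
  5 · 137 = 685: from (1² + 2²)(4² + 11²), take (1·4 − 2·11, 1·11 + 2·4) = (4 − 22, 11 + 8) = (-18, 19); dropping signs (only squares matter) gives (18, 19); check 18² + 19² = 324 + 361 = 685 ✓.
Step 4: Order so x ≤ y and verify: 18² + 19² = 324 + 361 = 685 = n. ✓

n = 685 = 18² + 19² (one valid representation with x ≤ y).


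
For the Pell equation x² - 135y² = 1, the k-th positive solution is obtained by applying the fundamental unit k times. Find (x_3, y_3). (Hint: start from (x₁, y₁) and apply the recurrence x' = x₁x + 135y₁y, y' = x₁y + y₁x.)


Step 1: Find the fundamental solution (x₁, y₁) of x² - 135y² = 1.
  Expand √135 as a continued fraction. a₀ = ⌊√135⌋ = 11; iterate m_{k+1} = d_k·a_k − m_k, d_{k+1} = (135 − m_{k+1}²)/d_k, a_{k+1} = ⌊(a₀ + m_{k+1})/d_{k+1}⌋ (starting m₀ = 0, d₀ = 1), with convergents p_k = a_k·p_{k-1} + p_{k-2}, q_k = a_k·q_{k-1} + q_{k-2} (p₋₁ = 1, q₋₁ = 0):
  k = 0: a₀ = 11; p₀/q₀ = 11/1; p₀² − 135·q₀² = 121 − 135 = -14.
  k = 1: m = 11, d = 14, a = ⌊(11 + 11)/14⌋ = 1; p/q = (1·11 + 1)/(1·1 + 0) = 12/1; p² − 135·q² = 144 − 135 = 9.
  k = 2: m = 3, d = 9, a = ⌊(11 + 3)/9⌋ = 1; p/q = (1·12 + 11)/(1·1 + 1) = 23/2; p² − 135·q² = 529 − 540 = -11.
  k = 3: m = 6, d = 11, a = ⌊(11 + 6)/11⌋ = 1; p/q = (1·23 + 12)/(1·2 + 1) = 35/3; p² − 135·q² = 1225 − 1215 = 10.
  k = 4: m = 5, d = 10, a = ⌊(11 + 5)/10⌋ = 1; p/q = (1·35 + 23)/(1·3 + 2) = 58/5; p² − 135·q² = 3364 − 3375 = -11.
  k = 5: m = 5, d = 11, a = ⌊(11 + 5)/11⌋ = 1; p/q = (1·58 + 35)/(1·5 + 3) = 93/8; p² − 135·q² = 8649 − 8640 = 9.
  k = 6: m = 6, d = 9, a = ⌊(11 + 6)/9⌋ = 1; p/q = (1·93 + 58)/(1·8 + 5) = 151/13; p² − 135·q² = 22801 − 22815 = -14.
  k = 7: m = 3, d = 14, a = ⌊(11 + 3)/14⌋ = 1; p/q = (1·151 + 93)/(1·13 + 8) = 244/21; p² − 135·q² = 59536 − 59535 = 1.
  The first convergent with p² − 135·q² = 1 gives the fundamental solution (x₁, y₁) = (244, 21).
Step 2: Apply the recurrence (x_{n+1}, y_{n+1}) = (x₁x_n + 135y₁y_n, x₁y_n + y₁x_n) repeatedly.
  From (x_1, y_1) = (244, 21): x_2 = 244·244 + 135·21·21 = 119071; y_2 = 244·21 + 21·244 = 10248.
  From (x_2, y_2) = (119071, 10248): x_3 = 244·119071 + 135·21·10248 = 58106404; y_3 = 244·10248 + 21·119071 = 5001003.
Step 3: Verify x_3² - 135·y_3² = 3376354185811216 - 3376354185811215 = 1 (should be 1). ✓

(x_1, y_1) = (244, 21); (x_3, y_3) = (58106404, 5001003).


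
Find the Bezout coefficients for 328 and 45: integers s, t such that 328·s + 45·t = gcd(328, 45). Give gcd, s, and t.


Euclidean algorithm on (328, 45) — divide until remainder is 0:
  328 = 7 · 45 + 13
  45 = 3 · 13 + 6
  13 = 2 · 6 + 1
  6 = 6 · 1 + 0
gcd(328, 45) = 1.
Track Bezout coefficients alongside the remainders: start with r₀ = 328 = a·1 + b·0 (s = 1, t = 0) and r₁ = 45 = a·0 + b·1 (s = 0, t = 1); each new remainder r_{k+1} = r_{k-1} − q_k·r_k inherits s_{k+1} = s_{k-1} − q_k·s_k, t_{k+1} = t_{k-1} − q_k·t_k, so r_k = a·s_k + b·t_k at every step:
  q = 7: r = 13, s = 1 − 7·0 = 1, t = 0 − 7·1 = -7  (check: 328·1 + 45·(-7) = 13)
  q = 3: r = 6, s = 0 − 3·1 = -3, t = 1 − 3·(-7) = 22  (check: 328·(-3) + 45·22 = 6)
  q = 2: r = 1, s = 1 − 2·(-3) = 7, t = -7 − 2·22 = -51  (check: 328·7 + 45·(-51) = 1)
The row with r = 1 (the gcd) gives the Bezout coefficients s = 7, t = -51.
Result: 328 · (7) + 45 · (-51) = 1.

gcd(328, 45) = 1; s = 7, t = -51 (check: 328·7 + 45·(-51) = 1).


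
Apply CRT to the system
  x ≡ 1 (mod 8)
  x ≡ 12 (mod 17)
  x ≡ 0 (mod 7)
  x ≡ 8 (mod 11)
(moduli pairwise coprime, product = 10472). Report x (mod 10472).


Product of moduli M = 8 · 17 · 7 · 11 = 10472.
Merge one congruence at a time:
  Start: x ≡ 1 (mod 8).
  Combine with x ≡ 12 (mod 17); new modulus lcm = 136.
    Write x = 1 + 8·t and substitute into x ≡ 12 (mod 17): 8·t ≡ 12 − 1 = 11 (mod 17).
    The inverse of 8 mod 17 is 15 (since 8·15 = 120 = 7·17 + 1), so t ≡ 15·11 = 165 ≡ 12 (mod 17).
    Then x = 1 + 8·12 = 97, valid modulo lcm(8, 17) = 136: x ≡ 97 (mod 136).
  Combine with x ≡ 0 (mod 7); new modulus lcm = 952.
    Write x = 97 + 136·t and substitute into x ≡ 0 (mod 7): 136·t ≡ 0 − 97 = -97 (mod 7).
    Reduce coefficients mod 7: 3·t ≡ 1 (mod 7).
    The inverse of 3 mod 7 is 5 (since 3·5 = 15 = 2·7 + 1), so t ≡ 5·1 = 5 ≡ 5 (mod 7).
    Then x = 97 + 136·5 = 777, valid modulo lcm(136, 7) = 952: x ≡ 777 (mod 952).
  Combine with x ≡ 8 (mod 11); new modulus lcm = 10472.
    Write x = 777 + 952·t and substitute into x ≡ 8 (mod 11): 952·t ≡ 8 − 777 = -769 (mod 11).
    Reduce coefficients mod 11: 6·t ≡ 1 (mod 11).
    The inverse of 6 mod 11 is 2 (since 6·2 = 12 = 1·11 + 1), so t ≡ 2·1 = 2 ≡ 2 (mod 11).
    Then x = 777 + 952·2 = 2681, valid modulo lcm(952, 11) = 10472: x ≡ 2681 (mod 10472).
Verify against each original: 2681 mod 8 = 1, 2681 mod 17 = 12, 2681 mod 7 = 0, 2681 mod 11 = 8.

x ≡ 2681 (mod 10472).


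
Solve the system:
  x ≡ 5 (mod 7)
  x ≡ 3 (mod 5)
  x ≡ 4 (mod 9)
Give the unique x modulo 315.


Moduli 7, 5, 9 are pairwise coprime; by CRT there is a unique solution modulo M = 7 · 5 · 9 = 315.
Solve pairwise, accumulating the modulus:
  Start with x ≡ 5 (mod 7).
  Combine with x ≡ 3 (mod 5): since gcd(7, 5) = 1, we get a unique residue mod 35.
    Write x = 5 + 7·t and substitute into x ≡ 3 (mod 5): 7·t ≡ 3 − 5 = -2 (mod 5).
    Reduce coefficients mod 5: 2·t ≡ 3 (mod 5).
    The inverse of 2 mod 5 is 3 (since 2·3 = 6 = 1·5 + 1), so t ≡ 3·3 = 9 ≡ 4 (mod 5).
    Then x = 5 + 7·4 = 33, valid modulo lcm(7, 5) = 35: x ≡ 33 (mod 35).
  Combine with x ≡ 4 (mod 9): since gcd(35, 9) = 1, we get a unique residue mod 315.
    Write x = 33 + 35·t and substitute into x ≡ 4 (mod 9): 35·t ≡ 4 − 33 = -29 (mod 9).
    Reduce coefficients mod 9: 8·t ≡ 7 (mod 9).
    The inverse of 8 mod 9 is 8 (since 8·8 = 64 = 7·9 + 1), so t ≡ 8·7 = 56 ≡ 2 (mod 9).
    Then x = 33 + 35·2 = 103, valid modulo lcm(35, 9) = 315: x ≡ 103 (mod 315).
Verify: 103 mod 7 = 5 ✓, 103 mod 5 = 3 ✓, 103 mod 9 = 4 ✓.

x ≡ 103 (mod 315).


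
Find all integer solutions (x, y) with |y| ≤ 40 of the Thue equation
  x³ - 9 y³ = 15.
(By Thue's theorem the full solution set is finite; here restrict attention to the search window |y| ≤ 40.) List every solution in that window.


The equation is x³ - 9y³ = 15. For fixed y, x³ = 9·y³ + 15, so a solution requires the RHS to be a perfect cube.
Strategy: iterate y from -40 to 40, compute RHS = 9·y³ + 15, and check whether it is a (positive or negative) perfect cube.
Check small values of y:
  y = 0: RHS = 15 is not a perfect cube.
  y = 1: RHS = 24 is not a perfect cube.
  y = -1: RHS = 6 is not a perfect cube.
  y = 2: RHS = 87 is not a perfect cube.
  y = -2: RHS = -57 is not a perfect cube.
  y = 3: RHS = 258 is not a perfect cube.
  y = -3: RHS = -228 is not a perfect cube.
Continuing the search up to |y| = 40 finds no solutions either.
No (x, y) in the scanned range satisfies the equation.

No integer solutions with |y| ≤ 40.


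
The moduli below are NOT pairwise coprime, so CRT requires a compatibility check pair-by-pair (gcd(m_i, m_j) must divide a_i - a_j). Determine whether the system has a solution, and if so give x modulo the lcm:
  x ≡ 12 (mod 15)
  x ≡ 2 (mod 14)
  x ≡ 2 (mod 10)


Moduli 15, 14, 10 are not pairwise coprime, so CRT works modulo lcm(m_i) when all pairwise compatibility conditions hold.
Pairwise compatibility: gcd(m_i, m_j) must divide a_i - a_j for every pair.
Merge one congruence at a time:
  Start: x ≡ 12 (mod 15).
  Combine with x ≡ 2 (mod 14): gcd(15, 14) = 1; 2 - 12 = -10, which IS divisible by 1, so compatible.
    Write x = 12 + 15·t and substitute into x ≡ 2 (mod 14): 15·t ≡ 2 − 12 = -10 (mod 14).
    Reduce coefficients mod 14: 1·t ≡ 4 (mod 14).
    So t ≡ 4 (mod 14).
    Then x = 12 + 15·4 = 72, valid modulo lcm(15, 14) = 210: x ≡ 72 (mod 210).
  Combine with x ≡ 2 (mod 10): gcd(210, 10) = 10; 2 - 72 = -70, which IS divisible by 10, so compatible.
    Write x = 72 + 210·t and substitute into x ≡ 2 (mod 10): 210·t ≡ 2 − 72 = -70 (mod 10).
    Divide the congruence (and modulus) by g = 10: 21·t ≡ -7 (mod 1).
    Modulo 1 every t works; take t = 0.
    Then x = 72 + 210·0 = 72, valid modulo lcm(210, 10) = 210: x ≡ 72 (mod 210).
Verify: 72 mod 15 = 12, 72 mod 14 = 2, 72 mod 10 = 2.

x ≡ 72 (mod 210).


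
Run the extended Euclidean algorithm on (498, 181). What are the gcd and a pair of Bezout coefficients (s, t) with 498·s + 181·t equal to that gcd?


Euclidean algorithm on (498, 181) — divide until remainder is 0:
  498 = 2 · 181 + 136
  181 = 1 · 136 + 45
  136 = 3 · 45 + 1
  45 = 45 · 1 + 0
gcd(498, 181) = 1.
Track Bezout coefficients alongside the remainders: start with r₀ = 498 = a·1 + b·0 (s = 1, t = 0) and r₁ = 181 = a·0 + b·1 (s = 0, t = 1); each new remainder r_{k+1} = r_{k-1} − q_k·r_k inherits s_{k+1} = s_{k-1} − q_k·s_k, t_{k+1} = t_{k-1} − q_k·t_k, so r_k = a·s_k + b·t_k at every step:
  q = 2: r = 136, s = 1 − 2·0 = 1, t = 0 − 2·1 = -2  (check: 498·1 + 181·(-2) = 136)
  q = 1: r = 45, s = 0 − 1·1 = -1, t = 1 − 1·(-2) = 3  (check: 498·(-1) + 181·3 = 45)
  q = 3: r = 1, s = 1 − 3·(-1) = 4, t = -2 − 3·3 = -11  (check: 498·4 + 181·(-11) = 1)
The row with r = 1 (the gcd) gives the Bezout coefficients s = 4, t = -11.
Result: 498 · (4) + 181 · (-11) = 1.

gcd(498, 181) = 1; s = 4, t = -11 (check: 498·4 + 181·(-11) = 1).


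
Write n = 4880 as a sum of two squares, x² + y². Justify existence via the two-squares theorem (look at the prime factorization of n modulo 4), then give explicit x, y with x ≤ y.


Step 1: Factor n = 4880 = 2^4 · 5 · 61.
Step 2: Check the mod-4 condition on each prime factor: 2 = 2 (special); 5 ≡ 1 (mod 4), exponent 1; 61 ≡ 1 (mod 4), exponent 1.
All primes ≡ 3 (mod 4) appear to even exponent (or don't appear), so by the two-squares theorem n IS expressible as a sum of two squares.
Step 3: Build a representation. Group n = k² · m with k = 4 and m = 5 · 61 = 305 (a product of primes ≡ 1 (mod 4)); a representation of m scales to one of n via (k·x)² + (k·y)² = k²(x² + y²). Each prime p ≡ 1 (mod 4) is itself a sum of two squares; find a² by testing p − a² for a perfect square:
  5: 5 − 1² = 4 = 2² ⇒ 5 = 1² + 2².
  61: 61 − 1² = 60, 61 − 2² = 57, 61 − 3² = 52, 61 − 4² = 45, 61 − 5² = 36 = 6² ⇒ 61 = 5² + 6².
  Combine using the Brahmagupta–Fibonacci identity (a² + b²)(c² + d²) = (ac − bd)² + (ad + bc)² = (ac + bd)² + (ad − bc)²:
  5 · 61 = 305: from (1² + 2²)(5² + 6²), take (1·5 − 2·6, 1·6 + 2·5) = (5 − 12, 6 + 10) = (-7, 16); dropping signs (only squares matter) gives (7, 16); check 7² + 16² = 49 + 256 = 305 ✓.
  Scale by k = 4: (4·7, 4·16) = (28, 64).
Step 4: Order so x ≤ y and verify: 28² + 64² = 784 + 4096 = 4880 = n. ✓

n = 4880 = 28² + 64² (one valid representation with x ≤ y).


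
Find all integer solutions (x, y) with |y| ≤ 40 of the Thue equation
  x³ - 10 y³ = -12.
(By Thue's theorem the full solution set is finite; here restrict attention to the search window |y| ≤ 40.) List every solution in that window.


The equation is x³ - 10y³ = -12. For fixed y, x³ = 10·y³ − 12, so a solution requires the RHS to be a perfect cube.
Strategy: iterate y from -40 to 40, compute RHS = 10·y³ − 12, and check whether it is a (positive or negative) perfect cube.
Check small values of y:
  y = 0: RHS = -12 is not a perfect cube.
  y = 1: RHS = -2 is not a perfect cube.
  y = -1: RHS = -22 is not a perfect cube.
  y = 2: RHS = 68 is not a perfect cube.
  y = -2: RHS = -92 is not a perfect cube.
  y = 3: RHS = 258 is not a perfect cube.
  y = -3: RHS = -282 is not a perfect cube.
Continuing the search up to |y| = 40 finds no solutions either.
No (x, y) in the scanned range satisfies the equation.

No integer solutions with |y| ≤ 40.


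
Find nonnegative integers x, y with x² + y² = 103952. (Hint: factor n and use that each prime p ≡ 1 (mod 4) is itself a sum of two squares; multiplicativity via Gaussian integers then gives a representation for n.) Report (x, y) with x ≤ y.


Step 1: Factor n = 103952 = 2^4 · 73 · 89.
Step 2: Check the mod-4 condition on each prime factor: 2 = 2 (special); 73 ≡ 1 (mod 4), exponent 1; 89 ≡ 1 (mod 4), exponent 1.
All primes ≡ 3 (mod 4) appear to even exponent (or don't appear), so by the two-squares theorem n IS expressible as a sum of two squares.
Step 3: Build a representation. Group n = k² · m with k = 4 and m = 73 · 89 = 6497 (a product of primes ≡ 1 (mod 4)); a representation of m scales to one of n via (k·x)² + (k·y)² = k²(x² + y²). Each prime p ≡ 1 (mod 4) is itself a sum of two squares; find a² by testing p − a² for a perfect square:
  73: 73 − 1² = 72, 73 − 2² = 69, 73 − 3² = 64 = 8² ⇒ 73 = 3² + 8².
  89: 89 − 1² = 88, 89 − 2² = 85, 89 − 3² = 80, 89 − 4² = 73, 89 − 5² = 64 = 8² ⇒ 89 = 5² + 8².
  Combine using the Brahmagupta–Fibonacci identity (a² + b²)(c² + d²) = (ac − bd)² + (ad + bc)² = (ac + bd)² + (ad − bc)²:
  73 · 89 = 6497: from (3² + 8²)(5² + 8²), take (3·5 − 8·8, 3·8 + 8·5) = (15 − 64, 24 + 40) = (-49, 64); dropping signs (only squares matter) gives (49, 64); check 49² + 64² = 2401 + 4096 = 6497 ✓.
  Scale by k = 4: (4·49, 4·64) = (196, 256).
Step 4: Order so x ≤ y and verify: 196² + 256² = 38416 + 65536 = 103952 = n. ✓

n = 103952 = 196² + 256² (one valid representation with x ≤ y).


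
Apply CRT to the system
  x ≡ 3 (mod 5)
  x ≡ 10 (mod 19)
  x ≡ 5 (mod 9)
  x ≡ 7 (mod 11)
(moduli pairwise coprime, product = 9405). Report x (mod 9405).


Product of moduli M = 5 · 19 · 9 · 11 = 9405.
Merge one congruence at a time:
  Start: x ≡ 3 (mod 5).
  Combine with x ≡ 10 (mod 19); new modulus lcm = 95.
    Write x = 3 + 5·t and substitute into x ≡ 10 (mod 19): 5·t ≡ 10 − 3 = 7 (mod 19).
    The inverse of 5 mod 19 is 4 (since 5·4 = 20 = 1·19 + 1), so t ≡ 4·7 = 28 ≡ 9 (mod 19).
    Then x = 3 + 5·9 = 48, valid modulo lcm(5, 19) = 95: x ≡ 48 (mod 95).
  Combine with x ≡ 5 (mod 9); new modulus lcm = 855.
    Write x = 48 + 95·t and substitute into x ≡ 5 (mod 9): 95·t ≡ 5 − 48 = -43 (mod 9).
    Reduce coefficients mod 9: 5·t ≡ 2 (mod 9).
    The inverse of 5 mod 9 is 2 (since 5·2 = 10 = 1·9 + 1), so t ≡ 2·2 = 4 ≡ 4 (mod 9).
    Then x = 48 + 95·4 = 428, valid modulo lcm(95, 9) = 855: x ≡ 428 (mod 855).
  Combine with x ≡ 7 (mod 11); new modulus lcm = 9405.
    Write x = 428 + 855·t and substitute into x ≡ 7 (mod 11): 855·t ≡ 7 − 428 = -421 (mod 11).
    Reduce coefficients mod 11: 8·t ≡ 8 (mod 11).
    The inverse of 8 mod 11 is 7 (since 8·7 = 56 = 5·11 + 1), so t ≡ 7·8 = 56 ≡ 1 (mod 11).
    Then x = 428 + 855·1 = 1283, valid modulo lcm(855, 11) = 9405: x ≡ 1283 (mod 9405).
Verify against each original: 1283 mod 5 = 3, 1283 mod 19 = 10, 1283 mod 9 = 5, 1283 mod 11 = 7.

x ≡ 1283 (mod 9405).


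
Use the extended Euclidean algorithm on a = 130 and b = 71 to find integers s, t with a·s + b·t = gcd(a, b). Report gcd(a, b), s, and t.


Euclidean algorithm on (130, 71) — divide until remainder is 0:
  130 = 1 · 71 + 59
  71 = 1 · 59 + 12
  59 = 4 · 12 + 11
  12 = 1 · 11 + 1
  11 = 11 · 1 + 0
gcd(130, 71) = 1.
Track Bezout coefficients alongside the remainders: start with r₀ = 130 = a·1 + b·0 (s = 1, t = 0) and r₁ = 71 = a·0 + b·1 (s = 0, t = 1); each new remainder r_{k+1} = r_{k-1} − q_k·r_k inherits s_{k+1} = s_{k-1} − q_k·s_k, t_{k+1} = t_{k-1} − q_k·t_k, so r_k = a·s_k + b·t_k at every step:
  q = 1: r = 59, s = 1 − 1·0 = 1, t = 0 − 1·1 = -1  (check: 130·1 + 71·(-1) = 59)
  q = 1: r = 12, s = 0 − 1·1 = -1, t = 1 − 1·(-1) = 2  (check: 130·(-1) + 71·2 = 12)
  q = 4: r = 11, s = 1 − 4·(-1) = 5, t = -1 − 4·2 = -9  (check: 130·5 + 71·(-9) = 11)
  q = 1: r = 1, s = -1 − 1·5 = -6, t = 2 − 1·(-9) = 11  (check: 130·(-6) + 71·11 = 1)
The row with r = 1 (the gcd) gives the Bezout coefficients s = -6, t = 11.
Result: 130 · (-6) + 71 · (11) = 1.

gcd(130, 71) = 1; s = -6, t = 11 (check: 130·(-6) + 71·11 = 1).


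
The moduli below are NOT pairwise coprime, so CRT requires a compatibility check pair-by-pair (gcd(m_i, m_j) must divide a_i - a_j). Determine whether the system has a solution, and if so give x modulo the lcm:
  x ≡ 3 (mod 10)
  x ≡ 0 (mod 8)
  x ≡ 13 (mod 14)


Moduli 10, 8, 14 are not pairwise coprime, so CRT works modulo lcm(m_i) when all pairwise compatibility conditions hold.
Pairwise compatibility: gcd(m_i, m_j) must divide a_i - a_j for every pair.
Merge one congruence at a time:
  Start: x ≡ 3 (mod 10).
  Combine with x ≡ 0 (mod 8): gcd(10, 8) = 2, and 0 - 3 = -3 is NOT divisible by 2.
    ⇒ system is inconsistent (no integer solution).

No solution (the system is inconsistent).


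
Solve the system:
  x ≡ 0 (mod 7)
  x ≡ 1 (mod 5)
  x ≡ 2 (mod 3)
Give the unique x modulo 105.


Moduli 7, 5, 3 are pairwise coprime; by CRT there is a unique solution modulo M = 7 · 5 · 3 = 105.
Solve pairwise, accumulating the modulus:
  Start with x ≡ 0 (mod 7).
  Combine with x ≡ 1 (mod 5): since gcd(7, 5) = 1, we get a unique residue mod 35.
    Write x = 0 + 7·t and substitute into x ≡ 1 (mod 5): 7·t ≡ 1 − 0 = 1 (mod 5).
    Reduce coefficients mod 5: 2·t ≡ 1 (mod 5).
    The inverse of 2 mod 5 is 3 (since 2·3 = 6 = 1·5 + 1), so t ≡ 3·1 = 3 ≡ 3 (mod 5).
    Then x = 0 + 7·3 = 21, valid modulo lcm(7, 5) = 35: x ≡ 21 (mod 35).
  Combine with x ≡ 2 (mod 3): since gcd(35, 3) = 1, we get a unique residue mod 105.
    Write x = 21 + 35·t and substitute into x ≡ 2 (mod 3): 35·t ≡ 2 − 21 = -19 (mod 3).
    Reduce coefficients mod 3: 2·t ≡ 2 (mod 3).
    The inverse of 2 mod 3 is 2 (since 2·2 = 4 = 1·3 + 1), so t ≡ 2·2 = 4 ≡ 1 (mod 3).
    Then x = 21 + 35·1 = 56, valid modulo lcm(35, 3) = 105: x ≡ 56 (mod 105).
Verify: 56 mod 7 = 0 ✓, 56 mod 5 = 1 ✓, 56 mod 3 = 2 ✓.

x ≡ 56 (mod 105).


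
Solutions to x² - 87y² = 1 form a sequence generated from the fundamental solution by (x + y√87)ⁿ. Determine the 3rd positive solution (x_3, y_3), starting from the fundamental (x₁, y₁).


Step 1: Find the fundamental solution (x₁, y₁) of x² - 87y² = 1.
  Expand √87 as a continued fraction. a₀ = ⌊√87⌋ = 9; iterate m_{k+1} = d_k·a_k − m_k, d_{k+1} = (87 − m_{k+1}²)/d_k, a_{k+1} = ⌊(a₀ + m_{k+1})/d_{k+1}⌋ (starting m₀ = 0, d₀ = 1), with convergents p_k = a_k·p_{k-1} + p_{k-2}, q_k = a_k·q_{k-1} + q_{k-2} (p₋₁ = 1, q₋₁ = 0):
  k = 0: a₀ = 9; p₀/q₀ = 9/1; p₀² − 87·q₀² = 81 − 87 = -6.
  k = 1: m = 9, d = 6, a = ⌊(9 + 9)/6⌋ = 3; p/q = (3·9 + 1)/(3·1 + 0) = 28/3; p² − 87·q² = 784 − 783 = 1.
  The first convergent with p² − 87·q² = 1 gives the fundamental solution (x₁, y₁) = (28, 3).
Step 2: Apply the recurrence (x_{n+1}, y_{n+1}) = (x₁x_n + 87y₁y_n, x₁y_n + y₁x_n) repeatedly.
  From (x_1, y_1) = (28, 3): x_2 = 28·28 + 87·3·3 = 1567; y_2 = 28·3 + 3·28 = 168.
  From (x_2, y_2) = (1567, 168): x_3 = 28·1567 + 87·3·168 = 87724; y_3 = 28·168 + 3·1567 = 9405.
Step 3: Verify x_3² - 87·y_3² = 7695500176 - 7695500175 = 1 (should be 1). ✓

(x_1, y_1) = (28, 3); (x_3, y_3) = (87724, 9405).


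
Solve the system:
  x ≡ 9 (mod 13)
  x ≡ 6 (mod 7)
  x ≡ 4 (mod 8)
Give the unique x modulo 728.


Moduli 13, 7, 8 are pairwise coprime; by CRT there is a unique solution modulo M = 13 · 7 · 8 = 728.
Solve pairwise, accumulating the modulus:
  Start with x ≡ 9 (mod 13).
  Combine with x ≡ 6 (mod 7): since gcd(13, 7) = 1, we get a unique residue mod 91.
    Write x = 9 + 13·t and substitute into x ≡ 6 (mod 7): 13·t ≡ 6 − 9 = -3 (mod 7).
    Reduce coefficients mod 7: 6·t ≡ 4 (mod 7).
    The inverse of 6 mod 7 is 6 (since 6·6 = 36 = 5·7 + 1), so t ≡ 6·4 = 24 ≡ 3 (mod 7).
    Then x = 9 + 13·3 = 48, valid modulo lcm(13, 7) = 91: x ≡ 48 (mod 91).
  Combine with x ≡ 4 (mod 8): since gcd(91, 8) = 1, we get a unique residue mod 728.
    Write x = 48 + 91·t and substitute into x ≡ 4 (mod 8): 91·t ≡ 4 − 48 = -44 (mod 8).
    Reduce coefficients mod 8: 3·t ≡ 4 (mod 8).
    The inverse of 3 mod 8 is 3 (since 3·3 = 9 = 1·8 + 1), so t ≡ 3·4 = 12 ≡ 4 (mod 8).
    Then x = 48 + 91·4 = 412, valid modulo lcm(91, 8) = 728: x ≡ 412 (mod 728).
Verify: 412 mod 13 = 9 ✓, 412 mod 7 = 6 ✓, 412 mod 8 = 4 ✓.

x ≡ 412 (mod 728).
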